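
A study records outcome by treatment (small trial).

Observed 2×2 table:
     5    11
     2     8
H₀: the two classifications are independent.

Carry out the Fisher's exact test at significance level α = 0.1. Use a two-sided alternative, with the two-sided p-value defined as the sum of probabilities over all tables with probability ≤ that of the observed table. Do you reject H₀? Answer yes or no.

Margins: r₁=16, r₂=10, c₁=7, c₂=19, n=26
p_obs = C(16,5)·C(10,2)/C(26,7); sum pmf over tables with pmf ≤ p_obs
p-value (two-sided) = 0.66798
At α=0.1: p ≥ α → fail to reject H₀

reject H₀: no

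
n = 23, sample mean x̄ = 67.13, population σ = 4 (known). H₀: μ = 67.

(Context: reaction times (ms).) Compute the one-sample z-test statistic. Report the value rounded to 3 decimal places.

test statistic = 0.156

SE = σ/√n = 4/√23 = 0.8341
z = (x̄−μ₀)/SE = (67.13−67)/0.8341 = 0.1559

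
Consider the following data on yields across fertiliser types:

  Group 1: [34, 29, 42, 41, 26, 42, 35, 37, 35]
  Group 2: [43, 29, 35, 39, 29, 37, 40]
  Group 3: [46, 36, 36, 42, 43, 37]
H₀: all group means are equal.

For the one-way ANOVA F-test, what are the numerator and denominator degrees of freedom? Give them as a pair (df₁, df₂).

k = 3 groups, N = 22 total
df = (k−1, N−k) = (3−1, 22−3) = (2, 19)

degrees of freedom = [2, 19]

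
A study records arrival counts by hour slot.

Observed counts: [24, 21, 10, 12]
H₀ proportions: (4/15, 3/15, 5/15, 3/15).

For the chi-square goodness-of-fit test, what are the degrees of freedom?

df = k − 1 = 4 − 1 = 3

degrees of freedom = 3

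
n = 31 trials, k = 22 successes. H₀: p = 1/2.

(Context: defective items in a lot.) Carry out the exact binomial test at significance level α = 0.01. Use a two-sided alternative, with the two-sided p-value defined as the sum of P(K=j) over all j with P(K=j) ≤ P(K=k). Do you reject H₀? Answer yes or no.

Exact binomial: n=31, k=22, p₀=1/2=0.5000
P(X=j) = C(n,j)·p₀^j·(1−p₀)^(n−j); p = Σ P(X=j) over j with P(X=j) ≤ P(X=22)
p-value (two-sided) = 0.02945
At α=0.01: p ≥ α → fail to reject H₀

reject H₀: no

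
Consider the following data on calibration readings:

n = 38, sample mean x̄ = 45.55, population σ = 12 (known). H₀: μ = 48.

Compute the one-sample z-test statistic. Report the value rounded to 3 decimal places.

SE = σ/√n = 12/√38 = 1.9467
z = (x̄−μ₀)/SE = (45.55−48)/1.9467 = -1.2586

test statistic = -1.259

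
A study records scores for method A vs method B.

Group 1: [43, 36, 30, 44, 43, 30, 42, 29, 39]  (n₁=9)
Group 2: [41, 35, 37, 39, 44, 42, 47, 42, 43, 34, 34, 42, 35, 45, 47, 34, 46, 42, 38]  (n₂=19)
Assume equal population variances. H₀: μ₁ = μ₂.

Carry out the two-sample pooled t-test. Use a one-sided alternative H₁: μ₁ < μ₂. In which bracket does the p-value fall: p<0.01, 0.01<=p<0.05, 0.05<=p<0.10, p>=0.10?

p-value bracket: 0.05<=p<0.10

x̄₁=37.333, s₁=6.245, n₁=9
x̄₂=40.368, s₂=4.536, n₂=19
s_p² = [8·6.245² + 18·4.536²]/26 = 26.2470
SE = √(s_p²·(1/9+1/19)) = 2.0731
t = (37.333−40.368)/2.0731 = -1.4640
df = 26
p-value (one-sided, H₁ less) = 0.07759
→ bracket: 0.05<=p<0.10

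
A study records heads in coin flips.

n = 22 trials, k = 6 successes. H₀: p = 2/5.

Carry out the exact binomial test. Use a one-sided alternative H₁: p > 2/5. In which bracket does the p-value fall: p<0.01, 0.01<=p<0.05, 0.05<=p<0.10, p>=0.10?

p-value bracket: p>=0.10

Exact binomial: n=22, k=6, p₀=2/5=0.4000
P(X≥6) from Σ C(n,i)·p₀^i·(1−p₀)^(n−i)
p-value (one-sided, H₁ greater) = 0.92777
→ bracket: p>=0.10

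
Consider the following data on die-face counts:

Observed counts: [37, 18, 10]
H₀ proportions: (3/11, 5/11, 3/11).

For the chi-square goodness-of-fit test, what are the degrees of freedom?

degrees of freedom = 2

df = k − 1 = 3 − 1 = 2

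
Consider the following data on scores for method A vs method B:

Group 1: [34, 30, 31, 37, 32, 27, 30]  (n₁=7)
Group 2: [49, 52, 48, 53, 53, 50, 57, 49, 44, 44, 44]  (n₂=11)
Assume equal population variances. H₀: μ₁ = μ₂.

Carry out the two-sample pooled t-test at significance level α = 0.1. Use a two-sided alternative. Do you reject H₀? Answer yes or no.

x̄₁=31.571, s₁=3.207, n₁=7
x̄₂=49.364, s₂=4.249, n₂=11
s_p² = [6·3.207² + 10·4.249²]/16 = 15.1412
SE = √(s_p²·(1/7+1/11)) = 1.8814
t = (31.571−49.364)/1.8814 = -9.4571
df = 16
p-value (two-sided) = 0.00000
At α=0.1: p < α → reject H₀

reject H₀: yes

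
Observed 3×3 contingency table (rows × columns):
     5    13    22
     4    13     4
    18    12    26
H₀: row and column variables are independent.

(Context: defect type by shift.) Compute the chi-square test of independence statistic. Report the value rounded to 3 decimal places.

test statistic = 15.885

Row totals [40, 21, 56], col totals [27, 38, 52], n=117
χ² = (5−9.23)²/9.23 + (13−12.99)²/12.99 + (22−17.78)²/17.78 + (4−4.85)²/4.85 + (13−6.82)²/6.82 + (4−9.33)²/9.33 + (18−12.92)²/12.92 + (12−18.19)²/18.19 + (26−24.89)²/24.89 = 15.8854
df = 4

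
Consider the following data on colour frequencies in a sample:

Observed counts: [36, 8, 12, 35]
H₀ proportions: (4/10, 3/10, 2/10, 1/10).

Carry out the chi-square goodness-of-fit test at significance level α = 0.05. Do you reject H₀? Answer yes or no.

reject H₀: yes

n = 91; E_i = n·p_i = [36.40, 27.30, 18.20, 9.10]
χ² = (36−36.40)²/36.40 + (8−27.30)²/27.30 + (12−18.20)²/18.20 + (35−9.10)²/9.10 = 89.4762
df = 3
p-value (upper-tail) = 0.00000
At α=0.05: p < α → reject H₀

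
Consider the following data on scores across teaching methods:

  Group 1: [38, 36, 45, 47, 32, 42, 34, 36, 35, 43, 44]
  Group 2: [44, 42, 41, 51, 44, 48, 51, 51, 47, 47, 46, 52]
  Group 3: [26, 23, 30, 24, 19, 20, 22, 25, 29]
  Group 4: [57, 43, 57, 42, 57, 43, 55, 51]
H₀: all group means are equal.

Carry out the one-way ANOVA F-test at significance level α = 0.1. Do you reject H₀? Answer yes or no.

Group means [39.27, 47.00, 24.22, 50.62], grand mean 40.475
SSB = Σnᵢ(x̄ᵢ−x̄)² = 3728.363; SSW = ΣΣ(x−x̄ᵢ)² = 855.612
MSB = 3728.363/3 = 1242.7875; MSW = 855.612/36 = 23.7670
F = MSB/MSW = 52.2904
df = (3, 36)
p-value (upper-tail) = 0.00000
At α=0.1: p < α → reject H₀

reject H₀: yes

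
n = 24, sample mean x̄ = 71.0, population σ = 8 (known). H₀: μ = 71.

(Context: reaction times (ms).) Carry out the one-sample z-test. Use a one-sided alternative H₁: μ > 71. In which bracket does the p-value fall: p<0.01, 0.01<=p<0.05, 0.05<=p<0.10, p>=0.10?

SE = σ/√n = 8/√24 = 1.6330
z = (x̄−μ₀)/SE = (71.0−71)/1.6330 = 0.0000
p-value (one-sided, H₁ greater) = 0.50000
→ bracket: p>=0.10

p-value bracket: p>=0.10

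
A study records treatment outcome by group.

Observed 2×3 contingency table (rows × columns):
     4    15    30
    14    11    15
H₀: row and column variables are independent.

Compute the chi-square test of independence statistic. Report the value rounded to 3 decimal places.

test statistic = 10.367

Row totals [49, 40], col totals [18, 26, 45], n=89
χ² = (4−9.91)²/9.91 + (15−14.31)²/14.31 + (30−24.78)²/24.78 + (14−8.09)²/8.09 + (11−11.69)²/11.69 + (15−20.22)²/20.22 = 10.3668
df = 2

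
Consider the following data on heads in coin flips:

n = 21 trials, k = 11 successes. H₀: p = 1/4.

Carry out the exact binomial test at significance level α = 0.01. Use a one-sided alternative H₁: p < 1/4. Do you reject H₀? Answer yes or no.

reject H₀: no

Exact binomial: n=21, k=11, p₀=1/4=0.2500
P(X≤11) from Σ C(n,i)·p₀^i·(1−p₀)^(n−i)
p-value (one-sided, H₁ less) = 0.99831
At α=0.01: p ≥ α → fail to reject H₀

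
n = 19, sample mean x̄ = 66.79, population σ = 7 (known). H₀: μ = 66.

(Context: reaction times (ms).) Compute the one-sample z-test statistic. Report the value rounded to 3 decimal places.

test statistic = 0.492

SE = σ/√n = 7/√19 = 1.6059
z = (x̄−μ₀)/SE = (66.79−66)/1.6059 = 0.4919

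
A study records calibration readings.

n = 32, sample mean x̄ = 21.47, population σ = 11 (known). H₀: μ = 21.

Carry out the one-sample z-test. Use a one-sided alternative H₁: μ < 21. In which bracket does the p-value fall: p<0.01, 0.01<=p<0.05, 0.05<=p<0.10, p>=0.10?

SE = σ/√n = 11/√32 = 1.9445
z = (x̄−μ₀)/SE = (21.47−21)/1.9445 = 0.2417
p-value (one-sided, H₁ less) = 0.59549
→ bracket: p>=0.10

p-value bracket: p>=0.10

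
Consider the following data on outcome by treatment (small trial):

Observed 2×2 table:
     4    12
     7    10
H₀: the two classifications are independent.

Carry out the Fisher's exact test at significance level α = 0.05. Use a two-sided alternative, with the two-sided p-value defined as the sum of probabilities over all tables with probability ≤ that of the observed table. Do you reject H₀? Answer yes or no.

reject H₀: no

Margins: r₁=16, r₂=17, c₁=11, c₂=22, n=33
p_obs = C(16,4)·C(17,7)/C(33,11); sum pmf over tables with pmf ≤ p_obs
p-value (two-sided) = 0.46464
At α=0.05: p ≥ α → fail to reject H₀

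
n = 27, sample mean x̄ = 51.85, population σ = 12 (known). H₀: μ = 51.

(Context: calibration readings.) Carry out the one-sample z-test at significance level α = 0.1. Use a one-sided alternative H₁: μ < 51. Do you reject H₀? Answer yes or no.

reject H₀: no

SE = σ/√n = 12/√27 = 2.3094
z = (x̄−μ₀)/SE = (51.85−51)/2.3094 = 0.3681
p-value (one-sided, H₁ less) = 0.64359
At α=0.1: p ≥ α → fail to reject H₀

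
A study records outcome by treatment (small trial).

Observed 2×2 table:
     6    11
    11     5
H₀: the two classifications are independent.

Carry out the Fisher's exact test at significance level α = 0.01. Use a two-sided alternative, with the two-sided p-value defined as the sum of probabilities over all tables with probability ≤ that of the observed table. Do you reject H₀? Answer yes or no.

reject H₀: no

Margins: r₁=17, r₂=16, c₁=17, c₂=16, n=33
p_obs = C(17,6)·C(16,11)/C(33,17); sum pmf over tables with pmf ≤ p_obs
p-value (two-sided) = 0.08441
At α=0.01: p ≥ α → fail to reject H₀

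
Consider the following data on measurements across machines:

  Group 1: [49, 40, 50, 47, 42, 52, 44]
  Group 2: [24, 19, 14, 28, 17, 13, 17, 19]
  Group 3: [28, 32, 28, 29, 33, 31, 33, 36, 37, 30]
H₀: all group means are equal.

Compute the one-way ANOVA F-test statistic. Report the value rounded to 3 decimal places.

Group means [46.29, 18.88, 31.70], grand mean 31.680
SSB = Σnᵢ(x̄ᵢ−x̄)² = 2805.036; SSW = ΣΣ(x−x̄ᵢ)² = 380.404
MSB = 2805.036/2 = 1402.5182; MSW = 380.404/22 = 17.2911
F = MSB/MSW = 81.1123
df = (2, 22)

test statistic = 81.112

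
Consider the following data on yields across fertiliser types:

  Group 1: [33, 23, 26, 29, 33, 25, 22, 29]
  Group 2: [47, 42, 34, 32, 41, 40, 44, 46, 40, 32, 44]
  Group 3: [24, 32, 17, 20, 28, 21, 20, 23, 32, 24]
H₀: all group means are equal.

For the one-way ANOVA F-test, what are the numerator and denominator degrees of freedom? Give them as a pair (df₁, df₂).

k = 3 groups, N = 29 total
df = (k−1, N−k) = (3−1, 29−3) = (2, 26)

degrees of freedom = [2, 26]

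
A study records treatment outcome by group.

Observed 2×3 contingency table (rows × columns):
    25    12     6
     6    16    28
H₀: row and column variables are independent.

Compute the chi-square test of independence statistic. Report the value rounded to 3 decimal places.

test statistic = 26.073

Row totals [43, 50], col totals [31, 28, 34], n=93
χ² = (25−14.33)²/14.33 + (12−12.95)²/12.95 + (6−15.72)²/15.72 + (6−16.67)²/16.67 + (16−15.05)²/15.05 + (28−18.28)²/18.28 = 26.0727
df = 2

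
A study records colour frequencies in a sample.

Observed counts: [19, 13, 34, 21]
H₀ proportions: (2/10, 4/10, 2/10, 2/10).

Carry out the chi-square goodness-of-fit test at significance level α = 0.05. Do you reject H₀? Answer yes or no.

reject H₀: yes

n = 87; E_i = n·p_i = [17.40, 34.80, 17.40, 17.40]
χ² = (19−17.40)²/17.40 + (13−34.80)²/34.80 + (34−17.40)²/17.40 + (21−17.40)²/17.40 = 30.3851
df = 3
p-value (upper-tail) = 0.00000
At α=0.05: p < α → reject H₀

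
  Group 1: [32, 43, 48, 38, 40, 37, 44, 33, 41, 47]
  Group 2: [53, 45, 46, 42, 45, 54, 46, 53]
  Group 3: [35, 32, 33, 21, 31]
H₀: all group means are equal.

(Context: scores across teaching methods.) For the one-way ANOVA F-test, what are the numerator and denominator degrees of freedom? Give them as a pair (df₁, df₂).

k = 3 groups, N = 23 total
df = (k−1, N−k) = (3−1, 23−3) = (2, 20)

degrees of freedom = [2, 20]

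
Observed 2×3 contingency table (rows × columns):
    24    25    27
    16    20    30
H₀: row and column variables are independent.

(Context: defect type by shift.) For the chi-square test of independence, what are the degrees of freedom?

df = (r−1)(c−1) = (2−1)·(3−1) = 2

degrees of freedom = 2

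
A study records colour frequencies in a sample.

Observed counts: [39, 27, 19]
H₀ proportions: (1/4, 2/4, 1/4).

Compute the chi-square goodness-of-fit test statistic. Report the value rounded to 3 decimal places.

n = 85; E_i = n·p_i = [21.25, 42.50, 21.25]
χ² = (39−21.25)²/21.25 + (27−42.50)²/42.50 + (19−21.25)²/21.25 = 20.7176
df = 2

test statistic = 20.718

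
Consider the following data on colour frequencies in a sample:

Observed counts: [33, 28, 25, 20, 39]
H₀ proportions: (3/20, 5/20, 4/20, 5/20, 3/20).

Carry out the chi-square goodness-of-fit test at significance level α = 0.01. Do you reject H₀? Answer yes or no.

reject H₀: yes

n = 145; E_i = n·p_i = [21.75, 36.25, 29.00, 36.25, 21.75]
χ² = (33−21.75)²/21.75 + (28−36.25)²/36.25 + (25−29.00)²/29.00 + (20−36.25)²/36.25 + (39−21.75)²/21.75 = 29.2138
df = 4
p-value (upper-tail) = 0.00001
At α=0.01: p < α → reject H₀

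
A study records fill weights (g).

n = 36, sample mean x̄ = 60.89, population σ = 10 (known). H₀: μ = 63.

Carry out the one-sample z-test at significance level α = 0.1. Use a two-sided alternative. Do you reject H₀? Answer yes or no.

SE = σ/√n = 10/√36 = 1.6667
z = (x̄−μ₀)/SE = (60.89−63)/1.6667 = -1.2660
p-value (two-sided) = 0.20551
At α=0.1: p ≥ α → fail to reject H₀

reject H₀: no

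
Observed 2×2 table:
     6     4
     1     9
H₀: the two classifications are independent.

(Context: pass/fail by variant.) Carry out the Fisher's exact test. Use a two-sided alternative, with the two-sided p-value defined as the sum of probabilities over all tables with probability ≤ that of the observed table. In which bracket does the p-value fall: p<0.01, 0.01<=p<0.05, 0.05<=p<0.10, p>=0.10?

Margins: r₁=10, r₂=10, c₁=7, c₂=13, n=20
p_obs = C(10,6)·C(10,1)/C(20,7); sum pmf over tables with pmf ≤ p_obs
p-value (two-sided) = 0.05728
→ bracket: 0.05<=p<0.10

p-value bracket: 0.05<=p<0.10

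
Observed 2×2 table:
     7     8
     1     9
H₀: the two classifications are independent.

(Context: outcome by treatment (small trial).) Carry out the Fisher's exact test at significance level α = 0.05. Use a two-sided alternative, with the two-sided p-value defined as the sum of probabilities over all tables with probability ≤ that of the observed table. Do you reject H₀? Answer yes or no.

reject H₀: no

Margins: r₁=15, r₂=10, c₁=8, c₂=17, n=25
p_obs = C(15,7)·C(10,1)/C(25,8); sum pmf over tables with pmf ≤ p_obs
p-value (two-sided) = 0.08754
At α=0.05: p ≥ α → fail to reject H₀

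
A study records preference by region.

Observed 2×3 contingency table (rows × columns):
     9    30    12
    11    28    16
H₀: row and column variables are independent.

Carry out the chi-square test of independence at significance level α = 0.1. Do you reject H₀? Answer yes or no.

reject H₀: no

Row totals [51, 55], col totals [20, 58, 28], n=106
χ² = (9−9.62)²/9.62 + (30−27.91)²/27.91 + (12−13.47)²/13.47 + (11−10.38)²/10.38 + (28−30.09)²/30.09 + (16−14.53)²/14.53 = 0.6904
df = 2
p-value (upper-tail) = 0.70807
At α=0.1: p ≥ α → fail to reject H₀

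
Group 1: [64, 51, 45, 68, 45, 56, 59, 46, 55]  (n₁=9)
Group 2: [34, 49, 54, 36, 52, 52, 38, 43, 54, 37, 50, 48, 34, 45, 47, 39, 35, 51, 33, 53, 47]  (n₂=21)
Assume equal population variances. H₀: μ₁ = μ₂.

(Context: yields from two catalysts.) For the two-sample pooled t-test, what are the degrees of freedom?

degrees of freedom = 28

df = n₁ + n₂ − 2 = 9 + 21 − 2 = 28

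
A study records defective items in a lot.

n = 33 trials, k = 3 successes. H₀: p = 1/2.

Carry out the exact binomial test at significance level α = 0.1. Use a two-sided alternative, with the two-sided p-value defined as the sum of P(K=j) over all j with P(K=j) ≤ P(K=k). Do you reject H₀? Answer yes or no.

Exact binomial: n=33, k=3, p₀=1/2=0.5000
P(X=j) = C(n,j)·p₀^j·(1−p₀)^(n−j); p = Σ P(X=j) over j with P(X=j) ≤ P(X=3)
p-value (two-sided) = 0.00000
At α=0.1: p < α → reject H₀

reject H₀: yes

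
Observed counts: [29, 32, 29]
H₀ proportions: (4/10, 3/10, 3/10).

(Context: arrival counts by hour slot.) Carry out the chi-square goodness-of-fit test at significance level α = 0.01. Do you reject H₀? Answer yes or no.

reject H₀: no

n = 90; E_i = n·p_i = [36.00, 27.00, 27.00]
χ² = (29−36.00)²/36.00 + (32−27.00)²/27.00 + (29−27.00)²/27.00 = 2.4352
df = 2
p-value (upper-tail) = 0.29594
At α=0.01: p ≥ α → fail to reject H₀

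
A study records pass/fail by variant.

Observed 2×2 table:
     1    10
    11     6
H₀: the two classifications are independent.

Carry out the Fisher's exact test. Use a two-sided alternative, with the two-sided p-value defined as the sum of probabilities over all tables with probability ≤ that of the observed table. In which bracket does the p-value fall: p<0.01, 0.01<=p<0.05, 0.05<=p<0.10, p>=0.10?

Margins: r₁=11, r₂=17, c₁=12, c₂=16, n=28
p_obs = C(11,1)·C(17,11)/C(28,12); sum pmf over tables with pmf ≤ p_obs
p-value (two-sided) = 0.00596
→ bracket: p<0.01

p-value bracket: p<0.01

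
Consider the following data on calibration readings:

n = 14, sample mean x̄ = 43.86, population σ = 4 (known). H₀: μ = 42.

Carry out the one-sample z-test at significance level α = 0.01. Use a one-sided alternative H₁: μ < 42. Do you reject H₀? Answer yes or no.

SE = σ/√n = 4/√14 = 1.0690
z = (x̄−μ₀)/SE = (43.86−42)/1.0690 = 1.7399
p-value (one-sided, H₁ less) = 0.95906
At α=0.01: p ≥ α → fail to reject H₀

reject H₀: no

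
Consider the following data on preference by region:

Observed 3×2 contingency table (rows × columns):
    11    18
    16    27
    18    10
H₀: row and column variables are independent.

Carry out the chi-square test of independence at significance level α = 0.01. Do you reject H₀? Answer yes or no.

reject H₀: no

Row totals [29, 43, 28], col totals [45, 55], n=100
χ² = (11−13.05)²/13.05 + (18−15.95)²/15.95 + (16−19.35)²/19.35 + (27−23.65)²/23.65 + (18−12.60)²/12.60 + (10−15.40)²/15.40 = 5.8478
df = 2
p-value (upper-tail) = 0.05372
At α=0.01: p ≥ α → fail to reject H₀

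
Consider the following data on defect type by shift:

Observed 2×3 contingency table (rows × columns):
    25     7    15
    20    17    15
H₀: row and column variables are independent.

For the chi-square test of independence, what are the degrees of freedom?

degrees of freedom = 2

df = (r−1)(c−1) = (2−1)·(3−1) = 2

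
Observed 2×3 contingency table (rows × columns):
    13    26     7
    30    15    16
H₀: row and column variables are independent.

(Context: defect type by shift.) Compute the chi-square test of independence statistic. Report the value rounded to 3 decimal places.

test statistic = 11.313

Row totals [46, 61], col totals [43, 41, 23], n=107
χ² = (13−18.49)²/18.49 + (26−17.63)²/17.63 + (7−9.89)²/9.89 + (30−24.51)²/24.51 + (15−23.37)²/23.37 + (16−13.11)²/13.11 = 11.3134
df = 2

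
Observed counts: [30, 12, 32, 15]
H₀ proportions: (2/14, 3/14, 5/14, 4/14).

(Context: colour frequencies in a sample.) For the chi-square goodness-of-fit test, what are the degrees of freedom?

df = k − 1 = 4 − 1 = 3

degrees of freedom = 3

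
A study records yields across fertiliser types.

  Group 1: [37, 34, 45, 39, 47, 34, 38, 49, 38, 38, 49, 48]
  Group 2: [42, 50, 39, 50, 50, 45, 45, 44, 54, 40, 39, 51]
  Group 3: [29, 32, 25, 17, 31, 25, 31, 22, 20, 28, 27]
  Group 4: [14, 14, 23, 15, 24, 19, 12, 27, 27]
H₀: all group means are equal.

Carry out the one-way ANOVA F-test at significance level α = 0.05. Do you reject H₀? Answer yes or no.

reject H₀: yes

Group means [41.33, 45.75, 26.09, 19.44], grand mean 34.250
SSB = Σnᵢ(x̄ᵢ−x̄)² = 4894.202; SSW = ΣΣ(x−x̄ᵢ)² = 1182.048
MSB = 4894.202/3 = 1631.4007; MSW = 1182.048/40 = 29.5512
F = MSB/MSW = 55.2059
df = (3, 40)
p-value (upper-tail) = 0.00000
At α=0.05: p < α → reject H₀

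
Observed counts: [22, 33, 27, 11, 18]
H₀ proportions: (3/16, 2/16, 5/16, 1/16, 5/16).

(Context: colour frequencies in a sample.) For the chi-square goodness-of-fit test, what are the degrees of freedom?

degrees of freedom = 4

df = k − 1 = 5 − 1 = 4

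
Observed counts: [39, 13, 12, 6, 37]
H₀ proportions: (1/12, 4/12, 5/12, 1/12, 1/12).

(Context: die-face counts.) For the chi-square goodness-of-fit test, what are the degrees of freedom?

df = k − 1 = 5 − 1 = 4

degrees of freedom = 4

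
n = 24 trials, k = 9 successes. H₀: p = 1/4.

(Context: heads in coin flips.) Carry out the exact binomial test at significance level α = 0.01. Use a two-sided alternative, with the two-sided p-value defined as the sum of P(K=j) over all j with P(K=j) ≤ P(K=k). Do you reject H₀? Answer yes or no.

reject H₀: no

Exact binomial: n=24, k=9, p₀=1/4=0.2500
P(X=j) = C(n,j)·p₀^j·(1−p₀)^(n−j); p = Σ P(X=j) over j with P(X=j) ≤ P(X=9)
p-value (two-sided) = 0.16112
At α=0.01: p ≥ α → fail to reject H₀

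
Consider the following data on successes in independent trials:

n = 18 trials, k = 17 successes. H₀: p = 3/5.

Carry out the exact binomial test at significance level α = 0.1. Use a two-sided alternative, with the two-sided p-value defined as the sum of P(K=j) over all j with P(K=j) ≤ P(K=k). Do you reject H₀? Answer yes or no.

Exact binomial: n=18, k=17, p₀=3/5=0.6000
P(X=j) = C(n,j)·p₀^j·(1−p₀)^(n−j); p = Σ P(X=j) over j with P(X=j) ≤ P(X=17)
p-value (two-sided) = 0.00260
At α=0.1: p < α → reject H₀

reject H₀: yes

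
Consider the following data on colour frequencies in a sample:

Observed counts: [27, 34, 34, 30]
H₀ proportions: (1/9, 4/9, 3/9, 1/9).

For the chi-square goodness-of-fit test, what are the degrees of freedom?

df = k − 1 = 4 − 1 = 3

degrees of freedom = 3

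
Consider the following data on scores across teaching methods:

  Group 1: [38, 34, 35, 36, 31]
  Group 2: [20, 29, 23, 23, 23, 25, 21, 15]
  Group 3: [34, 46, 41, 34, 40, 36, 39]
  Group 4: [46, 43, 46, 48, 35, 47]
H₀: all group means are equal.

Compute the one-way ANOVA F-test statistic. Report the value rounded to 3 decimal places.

Group means [34.80, 22.38, 38.57, 44.17], grand mean 34.154
SSB = Σnᵢ(x̄ᵢ−x̄)² = 1850.162; SSW = ΣΣ(x−x̄ᵢ)² = 367.223
MSB = 1850.162/3 = 616.7207; MSW = 367.223/22 = 16.6919
F = MSB/MSW = 36.9472
df = (3, 22)

test statistic = 36.947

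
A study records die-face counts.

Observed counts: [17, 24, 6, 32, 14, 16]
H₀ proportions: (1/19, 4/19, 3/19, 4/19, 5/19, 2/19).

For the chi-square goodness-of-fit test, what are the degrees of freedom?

degrees of freedom = 5

df = k − 1 = 6 − 1 = 5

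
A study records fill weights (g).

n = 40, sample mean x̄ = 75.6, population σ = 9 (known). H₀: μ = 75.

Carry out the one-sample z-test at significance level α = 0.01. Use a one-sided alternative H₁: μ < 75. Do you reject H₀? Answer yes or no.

reject H₀: no

SE = σ/√n = 9/√40 = 1.4230
z = (x̄−μ₀)/SE = (75.6−75)/1.4230 = 0.4216
p-value (one-sided, H₁ less) = 0.66336
At α=0.01: p ≥ α → fail to reject H₀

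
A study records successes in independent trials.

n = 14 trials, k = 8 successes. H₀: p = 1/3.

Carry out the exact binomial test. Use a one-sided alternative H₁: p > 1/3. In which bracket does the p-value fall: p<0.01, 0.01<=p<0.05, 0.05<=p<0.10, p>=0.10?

Exact binomial: n=14, k=8, p₀=1/3=0.3333
P(X≥8) from Σ C(n,i)·p₀^i·(1−p₀)^(n−i)
p-value (one-sided, H₁ greater) = 0.05762
→ bracket: 0.05<=p<0.10

p-value bracket: 0.05<=p<0.10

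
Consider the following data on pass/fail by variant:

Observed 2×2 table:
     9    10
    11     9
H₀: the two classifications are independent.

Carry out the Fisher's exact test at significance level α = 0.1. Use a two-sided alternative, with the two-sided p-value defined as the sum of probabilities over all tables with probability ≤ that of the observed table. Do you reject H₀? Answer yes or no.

Margins: r₁=19, r₂=20, c₁=20, c₂=19, n=39
p_obs = C(19,9)·C(20,11)/C(39,20); sum pmf over tables with pmf ≤ p_obs
p-value (two-sided) = 0.75237
At α=0.1: p ≥ α → fail to reject H₀

reject H₀: no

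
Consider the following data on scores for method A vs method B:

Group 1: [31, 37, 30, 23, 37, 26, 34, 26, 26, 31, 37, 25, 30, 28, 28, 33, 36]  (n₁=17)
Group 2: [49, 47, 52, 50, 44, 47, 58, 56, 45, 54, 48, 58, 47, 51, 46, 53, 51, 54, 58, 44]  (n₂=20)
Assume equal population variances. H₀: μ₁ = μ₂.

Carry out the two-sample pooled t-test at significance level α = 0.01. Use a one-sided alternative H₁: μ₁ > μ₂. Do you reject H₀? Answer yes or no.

x̄₁=30.471, s₁=4.584, n₁=17
x̄₂=50.600, s₂=4.661, n₂=20
s_p² = [16·4.584² + 19·4.661²]/35 = 21.4010
SE = √(s_p²·(1/17+1/20)) = 1.5261
t = (30.471−50.600)/1.5261 = -13.1902
df = 35
p-value (one-sided, H₁ greater) = 1.00000
At α=0.01: p ≥ α → fail to reject H₀

reject H₀: no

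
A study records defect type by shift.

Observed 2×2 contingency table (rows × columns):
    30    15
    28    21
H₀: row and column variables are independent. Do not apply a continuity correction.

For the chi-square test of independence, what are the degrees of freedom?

df = (r−1)(c−1) = (2−1)·(2−1) = 1

degrees of freedom = 1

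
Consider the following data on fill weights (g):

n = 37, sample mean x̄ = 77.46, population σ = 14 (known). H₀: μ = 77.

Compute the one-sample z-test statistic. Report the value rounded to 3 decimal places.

SE = σ/√n = 14/√37 = 2.3016
z = (x̄−μ₀)/SE = (77.46−77)/2.3016 = 0.1999

test statistic = 0.200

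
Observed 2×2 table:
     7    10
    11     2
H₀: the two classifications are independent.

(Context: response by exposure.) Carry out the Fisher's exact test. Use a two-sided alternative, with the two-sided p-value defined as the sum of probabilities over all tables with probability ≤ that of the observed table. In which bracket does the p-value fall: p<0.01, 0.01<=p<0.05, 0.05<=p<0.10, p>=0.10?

Margins: r₁=17, r₂=13, c₁=18, c₂=12, n=30
p_obs = C(17,7)·C(13,11)/C(30,18); sum pmf over tables with pmf ≤ p_obs
p-value (two-sided) = 0.02556
→ bracket: 0.01<=p<0.05

p-value bracket: 0.01<=p<0.05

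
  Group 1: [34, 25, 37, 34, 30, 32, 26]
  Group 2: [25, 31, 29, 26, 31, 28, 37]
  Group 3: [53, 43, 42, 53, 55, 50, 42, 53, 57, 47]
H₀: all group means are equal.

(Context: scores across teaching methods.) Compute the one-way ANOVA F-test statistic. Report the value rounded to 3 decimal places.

Group means [31.14, 29.57, 49.50], grand mean 38.333
SSB = Σnᵢ(x̄ᵢ−x̄)² = 2146.262; SSW = ΣΣ(x−x̄ᵢ)² = 497.071
MSB = 2146.262/2 = 1073.1310; MSW = 497.071/21 = 23.6701
F = MSB/MSW = 45.3370
df = (2, 21)

test statistic = 45.337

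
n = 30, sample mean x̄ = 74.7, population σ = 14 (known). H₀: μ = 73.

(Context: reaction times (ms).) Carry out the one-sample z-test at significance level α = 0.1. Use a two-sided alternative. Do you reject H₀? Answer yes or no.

SE = σ/√n = 14/√30 = 2.5560
z = (x̄−μ₀)/SE = (74.7−73)/2.5560 = 0.6651
p-value (two-sided) = 0.50599
At α=0.1: p ≥ α → fail to reject H₀

reject H₀: no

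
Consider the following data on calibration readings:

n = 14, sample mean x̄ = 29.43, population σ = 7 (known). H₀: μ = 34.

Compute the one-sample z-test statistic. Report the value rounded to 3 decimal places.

SE = σ/√n = 7/√14 = 1.8708
z = (x̄−μ₀)/SE = (29.43−34)/1.8708 = -2.4428

test statistic = -2.443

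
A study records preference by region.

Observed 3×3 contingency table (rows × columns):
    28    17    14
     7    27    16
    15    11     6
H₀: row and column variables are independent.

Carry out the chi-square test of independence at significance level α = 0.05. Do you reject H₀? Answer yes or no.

reject H₀: yes

Row totals [59, 50, 32], col totals [50, 55, 36], n=141
χ² = (28−20.92)²/20.92 + (17−23.01)²/23.01 + (14−15.06)²/15.06 + (7−17.73)²/17.73 + (27−19.50)²/19.50 + (16−12.77)²/12.77 + (15−11.35)²/11.35 + (11−12.48)²/12.48 + (6−8.17)²/8.17 = 16.1642
df = 4
p-value (upper-tail) = 0.00281
At α=0.05: p < α → reject H₀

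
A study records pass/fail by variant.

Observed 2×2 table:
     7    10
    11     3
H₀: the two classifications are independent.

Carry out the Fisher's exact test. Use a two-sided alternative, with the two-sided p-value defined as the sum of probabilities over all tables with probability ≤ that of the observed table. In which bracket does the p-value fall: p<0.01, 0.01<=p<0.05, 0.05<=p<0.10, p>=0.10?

Margins: r₁=17, r₂=14, c₁=18, c₂=13, n=31
p_obs = C(17,7)·C(14,11)/C(31,18); sum pmf over tables with pmf ≤ p_obs
p-value (two-sided) = 0.06686
→ bracket: 0.05<=p<0.10

p-value bracket: 0.05<=p<0.10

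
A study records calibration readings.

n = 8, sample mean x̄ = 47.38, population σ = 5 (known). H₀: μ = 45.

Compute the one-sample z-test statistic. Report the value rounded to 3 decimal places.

SE = σ/√n = 5/√8 = 1.7678
z = (x̄−μ₀)/SE = (47.38−45)/1.7678 = 1.3463

test statistic = 1.346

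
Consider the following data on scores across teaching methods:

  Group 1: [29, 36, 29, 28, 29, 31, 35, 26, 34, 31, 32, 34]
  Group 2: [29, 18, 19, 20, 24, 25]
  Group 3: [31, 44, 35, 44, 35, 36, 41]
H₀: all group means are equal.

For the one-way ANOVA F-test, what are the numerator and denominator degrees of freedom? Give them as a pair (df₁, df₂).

degrees of freedom = [2, 22]

k = 3 groups, N = 25 total
df = (k−1, N−k) = (3−1, 25−3) = (2, 22)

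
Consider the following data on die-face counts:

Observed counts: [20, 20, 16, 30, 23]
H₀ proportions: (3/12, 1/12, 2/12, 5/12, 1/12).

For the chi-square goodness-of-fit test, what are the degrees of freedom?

df = k − 1 = 5 − 1 = 4

degrees of freedom = 4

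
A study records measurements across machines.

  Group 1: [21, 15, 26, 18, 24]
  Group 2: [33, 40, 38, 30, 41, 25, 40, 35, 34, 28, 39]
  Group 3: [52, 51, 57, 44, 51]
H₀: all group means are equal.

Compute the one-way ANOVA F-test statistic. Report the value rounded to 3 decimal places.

test statistic = 45.278

Group means [20.80, 34.82, 51.00], grand mean 35.333
SSB = Σnᵢ(x̄ᵢ−x̄)² = 2286.230; SSW = ΣΣ(x−x̄ᵢ)² = 454.436
MSB = 2286.230/2 = 1143.1152; MSW = 454.436/18 = 25.2465
F = MSB/MSW = 45.2782
df = (2, 18)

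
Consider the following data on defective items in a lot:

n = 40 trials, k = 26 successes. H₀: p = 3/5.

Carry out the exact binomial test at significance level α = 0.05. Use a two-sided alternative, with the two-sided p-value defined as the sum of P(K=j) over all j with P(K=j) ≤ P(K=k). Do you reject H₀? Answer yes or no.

reject H₀: no

Exact binomial: n=40, k=26, p₀=3/5=0.6000
P(X=j) = C(n,j)·p₀^j·(1−p₀)^(n−j); p = Σ P(X=j) over j with P(X=j) ≤ P(X=26)
p-value (two-sided) = 0.62891
At α=0.05: p ≥ α → fail to reject H₀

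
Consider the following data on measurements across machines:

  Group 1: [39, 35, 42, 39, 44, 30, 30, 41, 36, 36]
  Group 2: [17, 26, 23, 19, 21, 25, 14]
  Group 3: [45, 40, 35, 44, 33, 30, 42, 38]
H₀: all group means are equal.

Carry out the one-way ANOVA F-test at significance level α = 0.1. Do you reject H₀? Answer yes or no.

reject H₀: yes

Group means [37.20, 20.71, 38.38], grand mean 32.960
SSB = Σnᵢ(x̄ᵢ−x̄)² = 1464.056; SSW = ΣΣ(x−x̄ᵢ)² = 516.904
MSB = 1464.056/2 = 732.0282; MSW = 516.904/22 = 23.4956
F = MSB/MSW = 31.1559
df = (2, 22)
p-value (upper-tail) = 0.00000
At α=0.1: p < α → reject H₀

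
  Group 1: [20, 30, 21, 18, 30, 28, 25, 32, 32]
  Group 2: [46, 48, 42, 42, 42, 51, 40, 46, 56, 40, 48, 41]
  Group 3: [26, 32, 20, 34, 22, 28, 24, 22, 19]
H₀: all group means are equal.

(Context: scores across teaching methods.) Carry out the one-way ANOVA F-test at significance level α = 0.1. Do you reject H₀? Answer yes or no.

reject H₀: yes

Group means [26.22, 45.17, 25.22], grand mean 33.500
SSB = Σnᵢ(x̄ᵢ−x̄)² = 2726.722; SSW = ΣΣ(x−x̄ᵢ)² = 722.778
MSB = 2726.722/2 = 1363.3611; MSW = 722.778/27 = 26.7695
F = MSB/MSW = 50.9296
df = (2, 27)
p-value (upper-tail) = 0.00000
At α=0.1: p < α → reject H₀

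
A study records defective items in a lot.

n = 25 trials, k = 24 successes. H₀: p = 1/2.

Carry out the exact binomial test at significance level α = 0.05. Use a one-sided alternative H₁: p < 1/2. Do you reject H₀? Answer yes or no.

Exact binomial: n=25, k=24, p₀=1/2=0.5000
P(X≤24) from Σ C(n,i)·p₀^i·(1−p₀)^(n−i)
p-value (one-sided, H₁ less) = 1.00000
At α=0.05: p ≥ α → fail to reject H₀

reject H₀: no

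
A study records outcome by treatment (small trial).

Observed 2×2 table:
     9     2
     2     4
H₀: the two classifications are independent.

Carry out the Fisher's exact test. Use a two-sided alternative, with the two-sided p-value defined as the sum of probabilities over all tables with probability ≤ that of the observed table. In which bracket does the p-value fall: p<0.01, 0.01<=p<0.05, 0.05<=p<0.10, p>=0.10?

p-value bracket: p>=0.10

Margins: r₁=11, r₂=6, c₁=11, c₂=6, n=17
p_obs = C(11,9)·C(6,2)/C(17,11); sum pmf over tables with pmf ≤ p_obs
p-value (two-sided) = 0.10941
→ bracket: p>=0.10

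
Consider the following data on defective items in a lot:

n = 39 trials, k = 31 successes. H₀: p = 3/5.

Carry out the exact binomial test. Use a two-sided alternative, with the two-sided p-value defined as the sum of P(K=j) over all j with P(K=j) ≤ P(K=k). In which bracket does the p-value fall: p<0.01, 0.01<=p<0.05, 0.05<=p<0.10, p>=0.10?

Exact binomial: n=39, k=31, p₀=3/5=0.6000
P(X=j) = C(n,j)·p₀^j·(1−p₀)^(n−j); p = Σ P(X=j) over j with P(X=j) ≤ P(X=31)
p-value (two-sided) = 0.01355
→ bracket: 0.01<=p<0.05

p-value bracket: 0.01<=p<0.05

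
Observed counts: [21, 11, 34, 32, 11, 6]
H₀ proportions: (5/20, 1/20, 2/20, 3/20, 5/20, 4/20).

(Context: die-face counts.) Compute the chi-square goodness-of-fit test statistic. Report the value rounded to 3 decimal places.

n = 115; E_i = n·p_i = [28.75, 5.75, 11.50, 17.25, 28.75, 23.00]
χ² = (21−28.75)²/28.75 + (11−5.75)²/5.75 + (34−11.50)²/11.50 + (32−17.25)²/17.25 + (11−28.75)²/28.75 + (6−23.00)²/23.00 = 87.0406
df = 5

test statistic = 87.041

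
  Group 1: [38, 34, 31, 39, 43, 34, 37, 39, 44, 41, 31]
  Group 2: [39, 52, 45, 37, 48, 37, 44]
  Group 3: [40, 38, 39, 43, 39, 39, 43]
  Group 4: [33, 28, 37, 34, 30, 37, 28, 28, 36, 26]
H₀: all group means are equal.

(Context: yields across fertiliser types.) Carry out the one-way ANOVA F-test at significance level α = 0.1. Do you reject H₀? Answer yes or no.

Group means [37.36, 43.14, 40.14, 31.70], grand mean 37.457
SSB = Σnᵢ(x̄ᵢ−x̄)² = 608.326; SSW = ΣΣ(x−x̄ᵢ)² = 580.360
MSB = 608.326/3 = 202.7753; MSW = 580.360/31 = 18.7213
F = MSB/MSW = 10.8313
df = (3, 31)
p-value (upper-tail) = 0.00005
At α=0.1: p < α → reject H₀

reject H₀: yes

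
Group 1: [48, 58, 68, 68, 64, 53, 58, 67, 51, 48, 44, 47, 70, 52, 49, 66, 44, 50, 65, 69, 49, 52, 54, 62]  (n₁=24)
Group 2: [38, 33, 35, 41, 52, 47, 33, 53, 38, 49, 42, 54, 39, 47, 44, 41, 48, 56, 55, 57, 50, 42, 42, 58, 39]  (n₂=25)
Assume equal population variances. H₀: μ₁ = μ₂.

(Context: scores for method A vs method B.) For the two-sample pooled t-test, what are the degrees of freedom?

df = n₁ + n₂ − 2 = 24 + 25 − 2 = 47

degrees of freedom = 47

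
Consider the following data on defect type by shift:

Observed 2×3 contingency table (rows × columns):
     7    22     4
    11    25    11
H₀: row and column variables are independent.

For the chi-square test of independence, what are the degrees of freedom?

df = (r−1)(c−1) = (2−1)·(3−1) = 2

degrees of freedom = 2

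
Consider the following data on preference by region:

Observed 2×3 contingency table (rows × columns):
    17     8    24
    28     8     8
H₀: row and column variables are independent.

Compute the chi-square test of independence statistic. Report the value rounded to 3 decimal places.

Row totals [49, 44], col totals [45, 16, 32], n=93
χ² = (17−23.71)²/23.71 + (8−8.43)²/8.43 + (24−16.86)²/16.86 + (28−21.29)²/21.29 + (8−7.57)²/7.57 + (8−15.14)²/15.14 = 10.4503
df = 2

test statistic = 10.450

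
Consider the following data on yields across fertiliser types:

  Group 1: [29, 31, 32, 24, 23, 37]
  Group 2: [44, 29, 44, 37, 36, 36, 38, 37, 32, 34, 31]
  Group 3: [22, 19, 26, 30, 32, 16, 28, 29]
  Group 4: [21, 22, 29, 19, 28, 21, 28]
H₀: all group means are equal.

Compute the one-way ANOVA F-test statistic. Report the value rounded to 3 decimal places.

test statistic = 11.390

Group means [29.33, 36.18, 25.25, 24.00], grand mean 29.500
SSB = Σnᵢ(x̄ᵢ−x̄)² = 847.530; SSW = ΣΣ(x−x̄ᵢ)² = 694.470
MSB = 847.530/3 = 282.5101; MSW = 694.470/28 = 24.8025
F = MSB/MSW = 11.3904
df = (3, 28)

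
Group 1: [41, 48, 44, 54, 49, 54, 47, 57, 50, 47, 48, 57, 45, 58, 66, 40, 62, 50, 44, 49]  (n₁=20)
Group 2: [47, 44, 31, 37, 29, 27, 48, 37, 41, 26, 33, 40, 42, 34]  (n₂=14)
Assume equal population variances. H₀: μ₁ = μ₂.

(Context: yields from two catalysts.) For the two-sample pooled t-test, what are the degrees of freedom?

degrees of freedom = 32

df = n₁ + n₂ − 2 = 20 + 14 − 2 = 32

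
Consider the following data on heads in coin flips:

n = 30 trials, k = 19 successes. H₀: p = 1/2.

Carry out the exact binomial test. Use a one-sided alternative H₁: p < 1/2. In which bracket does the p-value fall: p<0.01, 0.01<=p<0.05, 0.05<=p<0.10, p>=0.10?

Exact binomial: n=30, k=19, p₀=1/2=0.5000
P(X≤19) from Σ C(n,i)·p₀^i·(1−p₀)^(n−i)
p-value (one-sided, H₁ less) = 0.95063
→ bracket: p>=0.10

p-value bracket: p>=0.10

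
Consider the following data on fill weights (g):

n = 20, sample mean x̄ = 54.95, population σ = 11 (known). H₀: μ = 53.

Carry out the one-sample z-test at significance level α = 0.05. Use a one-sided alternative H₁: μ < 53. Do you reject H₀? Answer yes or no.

SE = σ/√n = 11/√20 = 2.4597
z = (x̄−μ₀)/SE = (54.95−53)/2.4597 = 0.7928
p-value (one-sided, H₁ less) = 0.78605
At α=0.05: p ≥ α → fail to reject H₀

reject H₀: no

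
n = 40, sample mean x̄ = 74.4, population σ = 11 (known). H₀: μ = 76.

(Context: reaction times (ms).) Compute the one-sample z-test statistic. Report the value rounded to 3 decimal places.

test statistic = -0.920

SE = σ/√n = 11/√40 = 1.7393
z = (x̄−μ₀)/SE = (74.4−76)/1.7393 = -0.9199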